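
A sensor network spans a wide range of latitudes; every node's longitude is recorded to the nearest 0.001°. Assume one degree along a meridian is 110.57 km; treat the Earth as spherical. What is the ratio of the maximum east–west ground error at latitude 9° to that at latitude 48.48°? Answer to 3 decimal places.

Rounding to 3 decimal places leaves the longitude within ±0.0005° of the true value.
At 9°: 0.0005° × 110570 × cos 9° = 0.0005 × 110570 × 0.9877 ≈ 54.604 m.
Error at 48.48° = 0.0005° × 110570 × cos 48.48° ≈ 55.285 × 0.6629 = 36.647 m.
Ratio: 54.604 / 36.647 = cos 9° / cos 48.48° ≈ 1.4900.

1.490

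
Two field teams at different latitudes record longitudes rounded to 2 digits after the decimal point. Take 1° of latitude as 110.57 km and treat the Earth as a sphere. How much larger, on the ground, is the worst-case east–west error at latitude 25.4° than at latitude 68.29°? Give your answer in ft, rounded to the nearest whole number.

968 ft

Rounding to 2 decimal places leaves the longitude within ±0.005° of the true value.
Error at 25.4° = 0.005° × 110570 × cos 25.4° ≈ 552.85 × 0.9033 = 499.41 m.
At 68.29°: 0.005° × 110570 × cos 68.29° = 0.005 × 110570 × 0.3699 ≈ 204.5 m.
Difference: 499.41 − 204.5 = 294.9 m.
Converting: 294.905 m × 3.2808 ft/m ≈ 967.54 ft.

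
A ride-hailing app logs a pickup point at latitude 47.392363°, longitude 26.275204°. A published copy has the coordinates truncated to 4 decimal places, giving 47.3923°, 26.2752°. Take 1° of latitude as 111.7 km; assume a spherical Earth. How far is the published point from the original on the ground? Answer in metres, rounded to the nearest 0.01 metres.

7.04 metres

Δlat = 47.392363 − 47.3923 = +0.000063°; Δlon = 26.275204 − 26.2752 = +0.000004°.
N–S: 0.000063° × 111700 m/° = 7.0371 m.
East–west at this latitude: 0.000004° × 111700 × cos 47.3923° ≈ 0.000004 × 75618.1 = 0.302472 m.
Hypotenuse of the two orthogonal shifts: √(7.0371² + 0.302472²) = 7.0436 m.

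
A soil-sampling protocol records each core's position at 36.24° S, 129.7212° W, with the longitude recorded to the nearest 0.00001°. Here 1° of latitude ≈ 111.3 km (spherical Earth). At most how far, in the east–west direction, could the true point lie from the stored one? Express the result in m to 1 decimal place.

Rounding to 5 decimal places leaves the longitude within ±5e-06° of the true value.
At latitude 36.24° a degree of longitude spans 111300 m × cos 36.24° = 111300 × 0.8065 ≈ 89768.8 m.
East–west error: 5e-06° × 89768.8 m/° ≈ 0.448844 m.

0.4 m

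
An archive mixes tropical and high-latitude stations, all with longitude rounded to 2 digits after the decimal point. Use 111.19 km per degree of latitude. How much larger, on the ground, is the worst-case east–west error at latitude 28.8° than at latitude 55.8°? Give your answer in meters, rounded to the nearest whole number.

Rounding to 2 decimal places leaves the longitude within ±0.005° of the true value.
At 28.8°: 0.005° × 111190 × cos 28.8° = 0.005 × 111190 × 0.8763 ≈ 487.18 m.
At 55.8°: 0.005° × 111190 × cos 55.8° = 0.005 × 111190 × 0.5621 ≈ 312.49 m.
So the lower-latitude error exceeds the higher by 487.18 − 312.49 = 174.69 m.

175 meters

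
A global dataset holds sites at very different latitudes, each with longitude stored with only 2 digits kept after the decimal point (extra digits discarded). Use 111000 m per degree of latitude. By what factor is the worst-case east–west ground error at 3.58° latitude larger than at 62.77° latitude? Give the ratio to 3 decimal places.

2.181

Truncating at 2 decimal places can drop up to a full unit in the last place, so the longitude may be off by as much as 0.01°.
At 3.58°: 0.01° × 111000 × cos 3.58° = 0.01 × 111000 × 0.9980 ≈ 1107.8 m.
At 62.77°: 0.01° × 111000 × cos 62.77° = 0.01 × 111000 × 0.4576 ≈ 507.9 m.
The ratio reduces to cos 3.58° / cos 62.77° = 0.9980/0.4576 ≈ 2.1812.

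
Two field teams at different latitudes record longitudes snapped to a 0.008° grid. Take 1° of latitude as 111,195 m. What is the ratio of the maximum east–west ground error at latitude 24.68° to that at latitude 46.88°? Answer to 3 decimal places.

1.329

With a 0.008° grid the true value lies within half a step, ±0.008°/2 = ±0.004°, of the stored one.
At 24.68°: 0.004° × 111195 × cos 24.68° = 0.004 × 111195 × 0.9087 ≈ 404.15 m.
Error at 46.88° = 0.004° × 111195 × cos 46.88° ≈ 444.78 × 0.6835 = 304.02 m.
The ratio reduces to cos 24.68° / cos 46.88° = 0.9087/0.6835 ≈ 1.3294.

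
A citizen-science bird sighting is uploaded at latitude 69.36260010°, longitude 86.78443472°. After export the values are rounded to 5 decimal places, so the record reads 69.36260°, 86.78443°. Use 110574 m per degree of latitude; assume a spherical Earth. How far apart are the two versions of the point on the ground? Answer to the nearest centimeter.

18 centimeters

The latitude changed by +0.00000010° and the longitude by +0.00000472°.
N–S: 0.00000010° × 110574 m/° = 0.0110574 m.
East–west at this latitude: 0.00000472° × 110574 × cos 69.3626° ≈ 0.00000472 × 38972.1 = 0.183948 m.
Hypotenuse of the two orthogonal shifts: √(0.0110574² + 0.183948²) = 0.18428 m.
That is 0.18428 m = 18.428 cm.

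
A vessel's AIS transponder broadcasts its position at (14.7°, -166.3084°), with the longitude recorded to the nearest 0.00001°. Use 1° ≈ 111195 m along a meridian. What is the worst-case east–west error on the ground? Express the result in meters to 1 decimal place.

0.5 meters

Rounding to 5 decimal places leaves the longitude within ±5e-06° of the true value.
At latitude 14.7° a degree of longitude spans 111195 m × cos 14.7° = 111195 × 0.9673 ≈ 107555 m.
So at most 5e-06° × 107555 ≈ 0.537777 m east–west.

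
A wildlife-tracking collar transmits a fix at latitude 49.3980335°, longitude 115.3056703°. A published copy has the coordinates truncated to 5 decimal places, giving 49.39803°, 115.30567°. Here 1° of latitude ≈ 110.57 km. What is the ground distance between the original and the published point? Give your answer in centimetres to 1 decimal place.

38.8 centimetres

Δlat = 49.3980335 − 49.39803 = +0.0000035°; Δlon = 115.3056703 − 115.30567 = +0.0000003°.
North–south shift: 0.0000035 × 110570 = 0.386995 m.
E–W at 49.398°: 0.0000003° × 110570 × cos 49.398° = 0.0000003 × 110570 × 0.6508 ≈ 0.0215877 m.
Hypotenuse of the two orthogonal shifts: √(0.386995² + 0.0215877²) = 0.387597 m.
That is 0.387597 m = 38.76 cm.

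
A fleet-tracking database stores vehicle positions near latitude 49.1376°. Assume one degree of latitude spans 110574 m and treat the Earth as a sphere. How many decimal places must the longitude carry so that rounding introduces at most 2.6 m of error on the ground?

5

At 49.1376° one degree of longitude covers 110574 × cos 49.1376° ≈ 110574 × 0.6542 ≈ 72342.4 m.
Rounding to N decimal places gives at most 0.5 × 10⁻ᴺ degrees of error, i.e. 0.5 × 10⁻ᴺ × 72342.4 m.
Setting 36171.2 × 10⁻ᴺ ≤ 2.6 gives 10ᴺ ≥ 1.391e+04, i.e. N ≥ 4.14.
At 4 places the error can reach 3.62 m, but 5 places keeps it to 0.362 m.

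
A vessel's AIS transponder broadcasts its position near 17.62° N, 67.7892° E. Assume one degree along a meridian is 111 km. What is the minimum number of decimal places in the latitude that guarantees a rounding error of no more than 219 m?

3 decimal places

One degree of latitude covers 111000 m.
With N decimal places the half-ulp bound is 0.5·10⁻ᴺ°, or 0.5·10⁻ᴺ × 111000 m on the ground.
Setting 55500 × 10⁻ᴺ ≤ 219 gives 10ᴺ ≥ 253.4, i.e. N ≥ 2.40.
At 2 places the error can reach 555 m, but 3 places keeps it to 55.5 m.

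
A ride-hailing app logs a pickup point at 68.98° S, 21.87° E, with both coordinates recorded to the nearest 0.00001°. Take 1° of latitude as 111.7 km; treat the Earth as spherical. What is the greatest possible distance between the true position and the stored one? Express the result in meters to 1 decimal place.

Rounding to 5 decimal places leaves each coordinate within ±5e-06° of the true value.
Latitude error → 5e-06 × 111700 = 0.5585 m along the meridian.
E–W at 68.98°: 5e-06° × 111700 × cos 68.98° = 5e-06 × 111700 × 0.3587 ≈ 0.20033 m.
Worst case both components are at the extreme and orthogonal: √(0.5585² + 0.20033²) ≈ 0.593342 m.

0.6 meters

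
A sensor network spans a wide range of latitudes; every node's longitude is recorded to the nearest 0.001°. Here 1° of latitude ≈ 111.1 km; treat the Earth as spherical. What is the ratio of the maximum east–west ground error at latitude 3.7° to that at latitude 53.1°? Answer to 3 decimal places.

1.662

Rounding to 3 decimal places leaves the longitude within ±0.0005° of the true value.
Error at 3.7° = 0.0005° × 111100 × cos 3.7° ≈ 55.55 × 0.9979 = 55.434 m.
At 53.1°: 0.0005° × 111100 × cos 53.1° = 0.0005 × 111100 × 0.6004 ≈ 33.353 m.
Ratio: 55.434 / 33.353 = cos 3.7° / cos 53.1° ≈ 1.6620.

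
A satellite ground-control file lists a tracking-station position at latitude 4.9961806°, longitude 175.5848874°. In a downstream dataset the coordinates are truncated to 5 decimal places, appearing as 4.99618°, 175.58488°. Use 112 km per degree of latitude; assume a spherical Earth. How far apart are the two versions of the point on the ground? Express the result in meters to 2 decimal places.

0.83 meters

The latitude changed by +0.0000006° and the longitude by +0.0000074°.
North–south shift: 0.0000006 × 112000 = 0.0672 m.
E–W at 4.99618°: 0.0000074° × 112000 × cos 4.99618° = 0.0000074 × 112000 × 0.9962 ≈ 0.825651 m.
Hypotenuse of the two orthogonal shifts: √(0.0672² + 0.825651²) = 0.828381 m.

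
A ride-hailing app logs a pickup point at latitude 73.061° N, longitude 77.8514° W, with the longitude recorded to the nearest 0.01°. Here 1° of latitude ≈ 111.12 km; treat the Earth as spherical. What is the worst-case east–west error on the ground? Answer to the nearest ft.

Rounding to 2 decimal places leaves the longitude within ±0.005° of the true value.
Parallels shrink by cos φ, so at 73.061° a degree of longitude is 111120 × 0.2914 ≈ 32375.2 m.
East–west error: 0.005° × 32375.2 m/° ≈ 161.876 m.
In feet: 161.876 m ÷ 0.3048 ≈ 531.09 ft.

531 ft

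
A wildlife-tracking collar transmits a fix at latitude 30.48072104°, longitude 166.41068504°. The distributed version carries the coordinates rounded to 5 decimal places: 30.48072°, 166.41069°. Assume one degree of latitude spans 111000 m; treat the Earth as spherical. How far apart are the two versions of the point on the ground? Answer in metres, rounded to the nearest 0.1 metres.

The latitude changed by +0.00000104° and the longitude by -0.00000496°.
N–S: 0.00000104° × 111000 m/° = 0.11544 m.
East–west at this latitude: -0.00000496° × 111000 × cos 30.4807° ≈ -0.00000496 × 95659.8 = -0.474473 m.
Distance: √(0.11544² + 0.474473²) ≈ 0.488314 m.

0.5 metres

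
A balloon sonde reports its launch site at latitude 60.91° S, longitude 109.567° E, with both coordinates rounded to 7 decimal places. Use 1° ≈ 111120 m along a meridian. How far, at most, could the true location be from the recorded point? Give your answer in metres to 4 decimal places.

Rounding to 7 decimal places leaves each coordinate within ±5e-08° of the true value.
Latitude error → 5e-08 × 111120 = 0.005556 m along the meridian.
East–west component at 60.91°: 5e-08° × 111120 × cos 60.91° ≈ 5e-08 × 54024.6 ≈ 0.00270123 m.
The two errors are perpendicular, so the maximum displacement is √(0.005556² + 0.00270123²) ≈ 0.00617785 m.

0.0062 metres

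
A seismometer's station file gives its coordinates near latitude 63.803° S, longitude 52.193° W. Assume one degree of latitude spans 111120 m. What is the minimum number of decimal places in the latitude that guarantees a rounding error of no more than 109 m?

One degree of latitude covers 111120 m.
Rounding to N decimal places gives at most 0.5 × 10⁻ᴺ degrees of error, i.e. 0.5 × 10⁻ᴺ × 111120 m.
Setting 55560 × 10⁻ᴺ ≤ 109 gives 10ᴺ ≥ 509.7, i.e. N ≥ 2.71.
At 2 places the error can reach 556 m, but 3 places keeps it to 55.6 m.

3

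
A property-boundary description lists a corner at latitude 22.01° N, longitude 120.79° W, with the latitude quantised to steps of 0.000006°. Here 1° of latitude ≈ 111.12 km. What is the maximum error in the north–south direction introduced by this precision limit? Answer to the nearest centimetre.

With a 0.000006° grid the true value lies within half a step, ±0.000006°/2 = ±3e-06°, of the stored one.
North–south distance: 3e-06° × 111120 m/° = 0.33336 m.
That is 0.33336 m = 33.336 cm.

33 centimetres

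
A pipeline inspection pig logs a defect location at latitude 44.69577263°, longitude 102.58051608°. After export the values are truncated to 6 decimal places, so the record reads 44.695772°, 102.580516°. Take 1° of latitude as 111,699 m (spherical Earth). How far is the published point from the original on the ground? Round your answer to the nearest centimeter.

The latitude changed by +0.00000063° and the longitude by +0.00000008°.
North–south shift: 0.00000063 × 111699 = 0.0703704 m.
E–W at 44.6958°: 0.00000008° × 111699 × cos 44.6958° = 0.00000008 × 111699 × 0.7109 ≈ 0.00635211 m.
Distance: √(0.0703704² + 0.00635211²) ≈ 0.0706565 m.
That is 0.0706565 m = 7.0656 cm.

7 centimeters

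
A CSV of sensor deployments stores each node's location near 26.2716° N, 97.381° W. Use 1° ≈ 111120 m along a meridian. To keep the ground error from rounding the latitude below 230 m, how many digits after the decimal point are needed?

One degree of latitude covers 111120 m.
N decimal places → at most half a unit in the last place, 0.5 × 10⁻ᴺ° = 111120/2 × 10⁻ᴺ m.
Need 0.5 × 111120 × 10⁻ᴺ ≤ 230 → 10⁻ᴺ ≤ 4.140e-03, so N ≥ 2.38.
At 2 places the error can reach 556 m, but 3 places keeps it to 55.6 m.

3 decimal places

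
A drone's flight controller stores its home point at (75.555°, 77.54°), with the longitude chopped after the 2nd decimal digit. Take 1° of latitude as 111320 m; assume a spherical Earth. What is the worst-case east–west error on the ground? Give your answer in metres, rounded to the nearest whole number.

Truncating at 2 decimal places can drop up to a full unit in the last place, so the longitude may be off by as much as 0.01°.
One degree of longitude at 75.555° is 111320 × cos 75.555° ≈ 111320 × 0.2495 = 27768.8 m.
East–west error: 0.01° × 27768.8 m/° ≈ 277.688 m.

278 metres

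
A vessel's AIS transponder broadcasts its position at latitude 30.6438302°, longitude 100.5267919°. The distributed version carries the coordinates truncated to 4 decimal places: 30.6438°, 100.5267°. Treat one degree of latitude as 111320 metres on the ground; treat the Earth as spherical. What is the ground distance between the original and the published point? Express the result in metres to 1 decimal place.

The latitude changed by +0.0000302° and the longitude by +0.0000919°.
N–S: 0.0000302° × 111320 m/° = 3.36186 m.
East–west at this latitude: 0.0000919° × 111320 × cos 30.6438° ≈ 0.0000919 × 95774.5 = 8.80167 m.
Distance: √(3.36186² + 8.80167²) ≈ 9.42187 m.

9.4 metres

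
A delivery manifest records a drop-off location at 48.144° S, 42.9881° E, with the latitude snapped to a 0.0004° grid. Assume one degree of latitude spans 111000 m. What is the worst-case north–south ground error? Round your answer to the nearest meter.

With a 0.0004° grid the true value lies within half a step, ±0.0004°/2 = ±0.0002°, of the stored one.
North–south distance: 0.0002° × 111000 m/° = 22.2 m.

22 meters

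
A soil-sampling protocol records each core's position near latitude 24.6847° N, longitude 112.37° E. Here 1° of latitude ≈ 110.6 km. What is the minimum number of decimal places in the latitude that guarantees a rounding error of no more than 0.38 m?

6 decimal places

One degree of latitude covers 110600 m.
Rounding to N decimal places gives at most 0.5 × 10⁻ᴺ degrees of error, i.e. 0.5 × 10⁻ᴺ × 110600 m.
Need 0.5 × 110600 × 10⁻ᴺ ≤ 0.38 → 10⁻ᴺ ≤ 6.872e-06, so N ≥ 5.16.
N = 5 would give 0.553 m (too coarse); N = 6 gives 0.0553 m ≤ 0.38 m.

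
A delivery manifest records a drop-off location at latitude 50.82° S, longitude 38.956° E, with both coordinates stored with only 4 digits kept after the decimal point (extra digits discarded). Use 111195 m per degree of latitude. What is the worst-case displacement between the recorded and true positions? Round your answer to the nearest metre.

13 metres

Truncating at 4 decimal places can drop up to a full unit in the last place, so each coordinate may be off by as much as 0.0001°.
N–S: 0.0001° × 111195 m/° = 11.1195 m.
Longitude error → 0.0001 × 111195 × cos 50.82° = 0.0001 × 111195 × 0.6318 ≈ 7.02484 m.
The two errors are perpendicular, so the maximum displacement is √(11.1195² + 7.02484²) ≈ 13.1526 m.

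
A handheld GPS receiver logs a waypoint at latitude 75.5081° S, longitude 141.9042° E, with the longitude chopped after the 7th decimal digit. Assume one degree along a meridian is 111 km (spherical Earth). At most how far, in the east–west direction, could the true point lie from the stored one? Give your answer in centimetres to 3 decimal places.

0.278 centimetres

Truncating at 7 decimal places can drop up to a full unit in the last place, so the longitude may be off by as much as 1e-07°.
Parallels shrink by cos φ, so at 75.5081° a degree of longitude is 111000 × 0.2502 ≈ 27777 m.
East–west error: 1e-07° × 27777 m/° ≈ 0.0027777 m.
That is 0.0027777 m = 0.27777 cm.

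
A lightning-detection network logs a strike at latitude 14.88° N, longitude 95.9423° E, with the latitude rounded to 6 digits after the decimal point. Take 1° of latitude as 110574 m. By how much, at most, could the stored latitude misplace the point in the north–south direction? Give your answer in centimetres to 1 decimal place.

5.5 centimetres

Rounding to 6 decimal places leaves the latitude within ±5e-07° of the true value.
So the N–S error is at most 5e-07 × 110574 = 0.055287 m.
That is 0.055287 m = 5.5287 cm.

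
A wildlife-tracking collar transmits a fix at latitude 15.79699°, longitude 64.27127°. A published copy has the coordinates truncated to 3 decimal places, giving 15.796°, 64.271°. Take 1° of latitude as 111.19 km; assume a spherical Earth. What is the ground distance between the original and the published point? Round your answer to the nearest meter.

114 meters

The latitude changed by +0.00099° and the longitude by +0.00027°.
North–south shift: 0.00099 × 111190 = 110.078 m.
E–W at 15.796°: 0.00027° × 111190 × cos 15.796° = 0.00027 × 111190 × 0.9622 ≈ 28.8876 m.
Hypotenuse of the two orthogonal shifts: √(110.078² + 28.8876²) = 113.805 m.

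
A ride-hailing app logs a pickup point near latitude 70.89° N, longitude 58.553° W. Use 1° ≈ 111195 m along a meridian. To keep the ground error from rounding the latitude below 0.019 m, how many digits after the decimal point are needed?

One degree of latitude covers 111195 m.
Rounding to N decimal places gives at most 0.5 × 10⁻ᴺ degrees of error, i.e. 0.5 × 10⁻ᴺ × 111195 m.
Need 0.5 × 111195 × 10⁻ᴺ ≤ 0.019 → 10⁻ᴺ ≤ 3.417e-07, so N ≥ 6.47.
At 6 places the error can reach 0.0556 m, but 7 places keeps it to 0.00556 m.

7 decimal places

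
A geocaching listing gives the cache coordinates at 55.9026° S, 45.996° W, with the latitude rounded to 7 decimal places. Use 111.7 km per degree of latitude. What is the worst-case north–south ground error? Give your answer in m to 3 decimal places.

Rounding to 7 decimal places leaves the latitude within ±5e-08° of the true value.
Along the meridian that is 5e-08° × 111700 m/° = 0.005585 m.

0.006 m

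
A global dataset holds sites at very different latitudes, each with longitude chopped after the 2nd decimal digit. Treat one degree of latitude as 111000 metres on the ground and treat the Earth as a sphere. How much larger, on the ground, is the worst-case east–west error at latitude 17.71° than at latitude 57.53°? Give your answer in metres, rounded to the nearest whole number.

Truncating at 2 decimal places can drop up to a full unit in the last place, so the longitude may be off by as much as 0.01°.
Error at 17.71° = 0.01° × 111000 × cos 17.71° ≈ 1110 × 0.9526 = 1057.4 m.
Error at 57.53° = 0.01° × 111000 × cos 57.53° ≈ 1110 × 0.5369 = 595.91 m.
Difference: 1057.4 − 595.91 = 461.48 m.

461 metres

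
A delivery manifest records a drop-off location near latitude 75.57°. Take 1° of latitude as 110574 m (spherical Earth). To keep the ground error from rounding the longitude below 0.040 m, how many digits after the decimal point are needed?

6

At 75.57° one degree of longitude covers 110574 × cos 75.57° ≈ 110574 × 0.2492 ≈ 27554.7 m.
Rounding to N decimal places gives at most 0.5 × 10⁻ᴺ degrees of error, i.e. 0.5 × 10⁻ᴺ × 27554.7 m.
Setting 13777.4 × 10⁻ᴺ ≤ 0.040 gives 10ᴺ ≥ 3.444e+05, i.e. N ≥ 5.54.
At 5 places the error can reach 0.138 m, but 6 places keeps it to 0.0138 m.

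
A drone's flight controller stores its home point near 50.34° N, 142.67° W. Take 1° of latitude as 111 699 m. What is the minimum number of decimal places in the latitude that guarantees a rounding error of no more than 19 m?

One degree of latitude covers 111699 m.
N decimal places → at most half a unit in the last place, 0.5 × 10⁻ᴺ° = 111699/2 × 10⁻ᴺ m.
Need 0.5 × 111699 × 10⁻ᴺ ≤ 19 → 10⁻ᴺ ≤ 3.402e-04, so N ≥ 3.47.
N = 3 would give 55.8 m (too coarse); N = 4 gives 5.58 m ≤ 19 m.

4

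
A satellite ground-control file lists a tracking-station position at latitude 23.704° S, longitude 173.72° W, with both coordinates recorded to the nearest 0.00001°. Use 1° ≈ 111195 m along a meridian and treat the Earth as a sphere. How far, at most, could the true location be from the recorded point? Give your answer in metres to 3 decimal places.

0.754 metres

Rounding to 5 decimal places leaves each coordinate within ±5e-06° of the true value.
N–S: 5e-06° × 111195 m/° = 0.555975 m.
E–W at 23.704°: 5e-06° × 111195 × cos 23.704° = 5e-06 × 111195 × 0.9156 ≈ 0.50907 m.
The two errors are perpendicular, so the maximum displacement is √(0.555975² + 0.50907²) ≈ 0.75383 m.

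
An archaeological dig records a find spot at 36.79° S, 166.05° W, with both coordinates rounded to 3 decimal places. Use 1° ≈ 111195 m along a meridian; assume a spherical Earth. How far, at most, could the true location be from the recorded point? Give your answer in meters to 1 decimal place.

71.2 meters

Rounding to 3 decimal places leaves each coordinate within ±0.0005° of the true value.
Latitude error → 0.0005 × 111195 = 55.5975 m along the meridian.
E–W at 36.79°: 0.0005° × 111195 × cos 36.79° = 0.0005 × 111195 × 0.8008 ≈ 44.5245 m.
Combining orthogonally: (55.5975² + 44.5245²)^½ ≈ 71.2286 m.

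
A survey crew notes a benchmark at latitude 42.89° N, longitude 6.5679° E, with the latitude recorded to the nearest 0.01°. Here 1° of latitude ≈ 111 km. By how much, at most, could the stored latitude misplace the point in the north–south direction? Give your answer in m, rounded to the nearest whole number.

Rounding to 2 decimal places leaves the latitude within ±0.005° of the true value.
Along the meridian that is 0.005° × 111000 m/° = 555 m.

555 m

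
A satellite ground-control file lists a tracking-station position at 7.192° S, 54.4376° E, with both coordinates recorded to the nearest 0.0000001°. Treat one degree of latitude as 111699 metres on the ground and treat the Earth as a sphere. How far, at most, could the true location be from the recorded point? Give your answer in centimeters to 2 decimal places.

0.79 centimeters

Rounding to 7 decimal places leaves each coordinate within ±5e-08° of the true value.
N–S: 5e-08° × 111699 m/° = 0.00558495 m.
E–W at 7.192°: 5e-08° × 111699 × cos 7.192° = 5e-08 × 111699 × 0.9921 ≈ 0.00554101 m.
Worst case both components are at the extreme and orthogonal: √(0.00558495² + 0.00554101²) ≈ 0.0078673 m.
That is 0.0078673 m = 0.78673 cm.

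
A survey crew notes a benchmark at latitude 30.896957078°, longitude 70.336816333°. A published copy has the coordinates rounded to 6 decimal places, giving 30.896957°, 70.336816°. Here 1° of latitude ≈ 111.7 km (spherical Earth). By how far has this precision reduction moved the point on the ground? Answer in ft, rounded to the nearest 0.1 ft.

0.1 ft

The latitude changed by +0.000000078° and the longitude by +0.000000333°.
North–south shift: 0.000000078 × 111700 = 0.0087126 m.
East–west at this latitude: 0.000000333° × 111700 × cos 30.897° ≈ 0.000000333 × 95848.9 = 0.0319177 m.
Hypotenuse of the two orthogonal shifts: √(0.0087126² + 0.0319177²) = 0.0330855 m.
In feet: 0.0330855 m ÷ 0.3048 ≈ 0.10855 ft.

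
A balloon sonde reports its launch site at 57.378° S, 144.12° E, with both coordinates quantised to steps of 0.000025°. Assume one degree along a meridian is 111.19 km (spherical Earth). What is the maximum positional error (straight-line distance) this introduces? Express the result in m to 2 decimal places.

1.58 m

With a 0.000025° grid the true value lies within half a step, ±0.000025°/2 = ±1.25e-05°, of the stored one.
N–S: 1.25e-05° × 111190 m/° = 1.38987 m.
East–west component at 57.378°: 1.25e-05° × 111190 × cos 57.378° ≈ 1.25e-05 × 59941.9 ≈ 0.749274 m.
Worst case both components are at the extreme and orthogonal: √(1.38987² + 0.749274²) ≈ 1.57898 m.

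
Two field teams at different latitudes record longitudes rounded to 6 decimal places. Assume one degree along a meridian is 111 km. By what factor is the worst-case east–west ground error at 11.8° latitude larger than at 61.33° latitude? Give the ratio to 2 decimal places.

2.04

Rounding to 6 decimal places leaves the longitude within ±5e-07° of the true value.
At 11.8°: 5e-07° × 111000 × cos 11.8° = 5e-07 × 111000 × 0.9789 ≈ 0.054327 m.
Error at 61.33° = 5e-07° × 111000 × cos 61.33° ≈ 0.0555 × 0.4798 = 0.026627 m.
The ratio reduces to cos 11.8° / cos 61.33° = 0.9789/0.4798 ≈ 2.0403.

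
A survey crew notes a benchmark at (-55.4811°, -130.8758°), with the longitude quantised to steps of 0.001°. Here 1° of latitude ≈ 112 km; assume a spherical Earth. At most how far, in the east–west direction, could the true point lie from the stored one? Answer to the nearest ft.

With a 0.001° grid the true value lies within half a step, ±0.001°/2 = ±0.0005°, of the stored one.
One degree of longitude at 55.4811° is 112000 × cos 55.4811° ≈ 112000 × 0.5667 = 63467.9 m.
Maximum E–W displacement: 0.0005 × 63467.9 = 31.734 m.
In feet: 31.734 m ÷ 0.3048 ≈ 104.11 ft.

104 ft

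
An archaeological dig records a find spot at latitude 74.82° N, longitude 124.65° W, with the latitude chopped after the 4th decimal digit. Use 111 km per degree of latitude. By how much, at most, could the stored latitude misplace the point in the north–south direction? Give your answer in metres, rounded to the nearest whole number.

Truncating at 4 decimal places can drop up to a full unit in the last place, so the latitude may be off by as much as 0.0001°.
Along the meridian that is 0.0001° × 111000 m/° = 11.1 m.

11 metres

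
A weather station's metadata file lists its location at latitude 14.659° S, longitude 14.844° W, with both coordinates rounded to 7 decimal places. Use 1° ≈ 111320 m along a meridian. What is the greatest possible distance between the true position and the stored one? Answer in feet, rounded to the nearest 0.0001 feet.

0.0254 feet

Rounding to 7 decimal places leaves each coordinate within ±5e-08° of the true value.
North–south component: 5e-08° × 111320 = 0.005566 m.
E–W at 14.659°: 5e-08° × 111320 × cos 14.659° = 5e-08 × 111320 × 0.9674 ≈ 0.00538482 m.
The two errors are perpendicular, so the maximum displacement is √(0.005566² + 0.00538482²) ≈ 0.00774446 m.
In feet: 0.00774446 m ÷ 0.3048 ≈ 0.025408 ft.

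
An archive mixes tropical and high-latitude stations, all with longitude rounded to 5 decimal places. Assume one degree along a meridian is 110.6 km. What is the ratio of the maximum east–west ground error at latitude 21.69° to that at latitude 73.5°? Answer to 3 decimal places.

3.272

Rounding to 5 decimal places leaves the longitude within ±5e-06° of the true value.
At 21.69°: 5e-06° × 110600 × cos 21.69° = 5e-06 × 110600 × 0.9292 ≈ 0.51385 m.
At 73.5°: 5e-06° × 110600 × cos 73.5° = 5e-06 × 110600 × 0.2840 ≈ 0.15706 m.
Ratio: 0.51385 / 0.15706 = cos 21.69° / cos 73.5° ≈ 3.2716.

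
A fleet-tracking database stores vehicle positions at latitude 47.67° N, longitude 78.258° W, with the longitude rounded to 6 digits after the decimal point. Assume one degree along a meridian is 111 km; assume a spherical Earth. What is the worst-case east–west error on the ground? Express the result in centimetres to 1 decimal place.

3.7 centimetres

Rounding to 6 decimal places leaves the longitude within ±5e-07° of the true value.
Parallels shrink by cos φ, so at 47.67° a degree of longitude is 111000 × 0.6734 ≈ 74747.4 m.
Maximum E–W displacement: 5e-07 × 74747.4 = 0.0373737 m.
That is 0.0373737 m = 3.7374 cm.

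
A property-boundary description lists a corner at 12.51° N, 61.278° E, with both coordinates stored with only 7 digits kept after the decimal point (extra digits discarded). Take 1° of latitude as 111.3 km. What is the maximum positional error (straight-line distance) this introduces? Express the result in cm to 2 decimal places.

Truncating at 7 decimal places can drop up to a full unit in the last place, so each coordinate may be off by as much as 1e-07°.
North–south component: 1e-07° × 111300 = 0.01113 m.
E–W at 12.51°: 1e-07° × 111300 × cos 12.51° = 1e-07 × 111300 × 0.9763 ≈ 0.0108658 m.
The two errors are perpendicular, so the maximum displacement is √(0.01113² + 0.0108658²) ≈ 0.0155545 m.
That is 0.0155545 m = 1.5554 cm.

1.56 cm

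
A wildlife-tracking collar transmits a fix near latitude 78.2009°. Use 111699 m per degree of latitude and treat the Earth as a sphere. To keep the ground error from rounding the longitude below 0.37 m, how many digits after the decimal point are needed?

At 78.2009° one degree of longitude covers 111699 × cos 78.2009° ≈ 111699 × 0.2045 ≈ 22840.3 m.
With N decimal places the half-ulp bound is 0.5·10⁻ᴺ°, or 0.5·10⁻ᴺ × 22840.3 m on the ground.
Setting 11420.1 × 10⁻ᴺ ≤ 0.37 gives 10ᴺ ≥ 3.087e+04, i.e. N ≥ 4.49.
So 5 decimal places suffice (0.114 m); 4 would allow up to 1.14 m.

5 decimal places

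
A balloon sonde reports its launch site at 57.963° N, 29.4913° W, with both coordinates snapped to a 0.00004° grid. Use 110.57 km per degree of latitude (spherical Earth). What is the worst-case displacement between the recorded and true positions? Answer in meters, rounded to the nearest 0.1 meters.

2.5 meters

With a 0.00004° grid the true value lies within half a step, ±0.00004°/2 = ±2e-05°, of the stored one.
N–S: 2e-05° × 110570 m/° = 2.2114 m.
Longitude error → 2e-05 × 110570 × cos 57.963° = 2e-05 × 110570 × 0.5305 ≈ 1.17307 m.
Worst case both components are at the extreme and orthogonal: √(2.2114² + 1.17307²) ≈ 2.50328 m.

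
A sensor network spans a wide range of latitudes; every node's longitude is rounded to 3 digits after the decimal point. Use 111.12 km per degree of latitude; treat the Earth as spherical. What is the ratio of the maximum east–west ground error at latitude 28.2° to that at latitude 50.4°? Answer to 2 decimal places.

Rounding to 3 decimal places leaves the longitude within ±0.0005° of the true value.
At 28.2°: 0.0005° × 111120 × cos 28.2° = 0.0005 × 111120 × 0.8813 ≈ 48.965 m.
At 50.4°: 0.0005° × 111120 × cos 50.4° = 0.0005 × 111120 × 0.6374 ≈ 35.415 m.
The ratio reduces to cos 28.2° / cos 50.4° = 0.8813/0.6374 ≈ 1.3826.

1.38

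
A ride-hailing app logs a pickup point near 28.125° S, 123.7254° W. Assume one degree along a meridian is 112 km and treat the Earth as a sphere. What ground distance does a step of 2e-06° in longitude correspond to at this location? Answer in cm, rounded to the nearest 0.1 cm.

At 28.125° a degree of longitude is 112000 × cos 28.125° ≈ 98775.2 m, so 2e-06° corresponds to 0.19755 m.
That is 0.19755 m = 19.755 cm.

19.8 cm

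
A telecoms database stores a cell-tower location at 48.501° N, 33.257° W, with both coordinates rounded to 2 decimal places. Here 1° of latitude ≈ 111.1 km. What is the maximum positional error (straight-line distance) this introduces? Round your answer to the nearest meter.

Rounding to 2 decimal places leaves each coordinate within ±0.005° of the true value.
North–south component: 0.005° × 111100 = 555.5 m.
Longitude error → 0.005 × 111100 × cos 48.501° = 0.005 × 111100 × 0.6626 ≈ 368.078 m.
The two errors are perpendicular, so the maximum displacement is √(555.5² + 368.078²) ≈ 666.38 m.

666 meters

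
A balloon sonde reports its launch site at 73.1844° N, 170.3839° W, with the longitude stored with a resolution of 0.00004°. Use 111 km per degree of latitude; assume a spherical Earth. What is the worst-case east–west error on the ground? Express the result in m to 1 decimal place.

With a 0.00004° grid the true value lies within half a step, ±0.00004°/2 = ±2e-05°, of the stored one.
One degree of longitude at 73.1844° is 111000 × cos 73.1844° ≈ 111000 × 0.2893 = 32111.5 m.
Maximum E–W displacement: 2e-05 × 32111.5 = 0.642229 m.

0.6 m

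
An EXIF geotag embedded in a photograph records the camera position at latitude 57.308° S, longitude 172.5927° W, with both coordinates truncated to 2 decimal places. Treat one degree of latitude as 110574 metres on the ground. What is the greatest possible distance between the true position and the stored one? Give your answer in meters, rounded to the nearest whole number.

Truncating at 2 decimal places can drop up to a full unit in the last place, so each coordinate may be off by as much as 0.01°.
N–S: 0.01° × 110574 m/° = 1105.74 m.
E–W at 57.308°: 0.01° × 110574 × cos 57.308° = 0.01 × 110574 × 0.5401 ≈ 597.235 m.
The two errors are perpendicular, so the maximum displacement is √(1105.74² + 597.235²) ≈ 1256.72 m.

1257 meters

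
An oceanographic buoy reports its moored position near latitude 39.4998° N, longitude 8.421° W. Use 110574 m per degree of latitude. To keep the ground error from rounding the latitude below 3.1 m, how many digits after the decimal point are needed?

One degree of latitude covers 110574 m.
Rounding to N decimal places gives at most 0.5 × 10⁻ᴺ degrees of error, i.e. 0.5 × 10⁻ᴺ × 110574 m.
Need 0.5 × 110574 × 10⁻ᴺ ≤ 3.1 → 10⁻ᴺ ≤ 5.607e-05, so N ≥ 4.25.
N = 4 would give 5.53 m (too coarse); N = 5 gives 0.553 m ≤ 3.1 m.

5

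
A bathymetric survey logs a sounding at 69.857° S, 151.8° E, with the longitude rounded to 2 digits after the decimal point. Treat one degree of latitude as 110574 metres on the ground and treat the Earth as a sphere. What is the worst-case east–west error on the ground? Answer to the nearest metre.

190 metres

Rounding to 2 decimal places leaves the longitude within ±0.005° of the true value.
Parallels shrink by cos φ, so at 69.857° a degree of longitude is 110574 × 0.3444 ≈ 38077.7 m.
Maximum E–W displacement: 0.005 × 38077.7 = 190.389 m.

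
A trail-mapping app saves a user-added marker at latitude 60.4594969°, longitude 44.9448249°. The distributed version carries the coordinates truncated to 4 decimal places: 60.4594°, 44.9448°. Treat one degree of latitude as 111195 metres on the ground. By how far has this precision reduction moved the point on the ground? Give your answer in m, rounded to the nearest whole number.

Δlat = 60.4594969 − 60.4594 = +0.0000969°; Δlon = 44.9448249 − 44.9448 = +0.0000249°.
North–south shift: 0.0000969 × 111195 = 10.7748 m.
East–west at this latitude: 0.0000249° × 111195 × cos 60.4594° ≈ 0.0000249 × 54823.6 = 1.36511 m.
Hypotenuse of the two orthogonal shifts: √(10.7748² + 1.36511²) = 10.8609 m.

11 m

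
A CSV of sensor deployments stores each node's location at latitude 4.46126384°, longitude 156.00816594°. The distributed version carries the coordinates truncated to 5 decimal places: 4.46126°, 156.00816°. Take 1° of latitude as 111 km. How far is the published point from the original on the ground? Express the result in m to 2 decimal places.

0.78 m

Δlat = 4.46126384 − 4.46126 = +0.00000384°; Δlon = 156.00816594 − 156.00816 = +0.00000594°.
North–south shift: 0.00000384 × 111000 = 0.42624 m.
East–west at this latitude: 0.00000594° × 111000 × cos 4.46126° ≈ 0.00000594 × 110664 = 0.657342 m.
Hypotenuse of the two orthogonal shifts: √(0.42624² + 0.657342²) = 0.783441 m.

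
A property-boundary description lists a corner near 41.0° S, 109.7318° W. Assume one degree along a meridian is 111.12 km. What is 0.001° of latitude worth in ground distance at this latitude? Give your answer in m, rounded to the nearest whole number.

111 m

Along a meridian 0.001° is 0.001 × 111120 = 111.12 m.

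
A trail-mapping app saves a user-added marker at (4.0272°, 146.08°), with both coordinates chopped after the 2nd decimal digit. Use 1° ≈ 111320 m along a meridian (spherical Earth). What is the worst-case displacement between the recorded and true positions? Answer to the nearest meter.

1572 meters

Truncating at 2 decimal places can drop up to a full unit in the last place, so each coordinate may be off by as much as 0.01°.
North–south component: 0.01° × 111320 = 1113.2 m.
East–west component at 4.0272°: 0.01° × 111320 × cos 4.0272° ≈ 0.01 × 111045 ≈ 1110.45 m.
The two errors are perpendicular, so the maximum displacement is √(1113.2² + 1110.45²) ≈ 1572.36 m.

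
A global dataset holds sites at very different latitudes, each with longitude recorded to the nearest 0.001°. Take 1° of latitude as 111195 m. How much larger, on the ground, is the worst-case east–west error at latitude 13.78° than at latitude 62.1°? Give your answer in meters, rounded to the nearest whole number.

28 meters

Rounding to 3 decimal places leaves the longitude within ±0.0005° of the true value.
At 13.78°: 0.0005° × 111195 × cos 13.78° = 0.0005 × 111195 × 0.9712 ≈ 53.997 m.
Error at 62.1° = 0.0005° × 111195 × cos 62.1° ≈ 55.598 × 0.4679 = 26.016 m.
So the lower-latitude error exceeds the higher by 53.997 − 26.016 = 27.982 m.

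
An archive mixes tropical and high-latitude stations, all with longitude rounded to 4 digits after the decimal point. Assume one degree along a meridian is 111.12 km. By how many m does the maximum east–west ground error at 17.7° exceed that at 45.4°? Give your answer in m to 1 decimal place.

1.4 m

Rounding to 4 decimal places leaves the longitude within ±5e-05° of the true value.
At 17.7°: 5e-05° × 111120 × cos 17.7° = 5e-05 × 111120 × 0.9527 ≈ 5.293 m.
Error at 45.4° = 5e-05° × 111120 × cos 45.4° ≈ 5.556 × 0.7022 = 3.9012 m.
Difference: 5.293 − 3.9012 = 1.3918 m.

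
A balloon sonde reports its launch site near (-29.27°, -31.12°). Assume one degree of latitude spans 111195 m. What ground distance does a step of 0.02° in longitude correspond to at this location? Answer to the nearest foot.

6365 feet

0.02° of longitude at 29.27° is 0.02 × 111195 × cos 29.27° ≈ 0.02 × 96998.2 = 1939.96 m.
Converting: 1939.96 m × 3.2808 ft/m ≈ 6364.7 ft.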